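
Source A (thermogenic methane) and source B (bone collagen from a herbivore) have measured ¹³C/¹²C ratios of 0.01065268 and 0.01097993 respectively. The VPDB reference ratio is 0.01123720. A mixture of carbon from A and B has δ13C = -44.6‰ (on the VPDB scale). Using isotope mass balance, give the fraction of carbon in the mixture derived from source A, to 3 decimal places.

0.745

δ_A = (0.01065268/0.01123720 − 1)×1000 = (0.947983 − 1)×1000 = -52.017‰
δ_B = (0.01097993/0.01123720 − 1)×1000 = (0.977106 − 1)×1000 = -22.894‰
f_A = (δ_mix − δ_B)/(δ_A − δ_B) = (-44.6 − (-22.894))/(-52.017 − (-22.894))
f_A = -21.706 / -29.122 = 0.7453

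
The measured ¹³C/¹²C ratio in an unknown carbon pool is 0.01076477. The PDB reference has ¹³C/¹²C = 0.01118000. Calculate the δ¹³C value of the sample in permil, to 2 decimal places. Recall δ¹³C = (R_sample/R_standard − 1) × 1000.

δ¹³C = (R_sample / R_standard − 1) × 1000
R_sample / R_standard = 0.01076477 / 0.01118000 = 0.962860
δ¹³C = (0.962860 − 1) × 1000 = -37.140 permil

-37.14 permil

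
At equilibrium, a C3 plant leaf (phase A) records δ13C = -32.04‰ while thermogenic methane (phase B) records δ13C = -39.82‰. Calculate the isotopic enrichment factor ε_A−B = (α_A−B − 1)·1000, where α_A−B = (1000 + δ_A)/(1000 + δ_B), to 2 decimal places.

α_A−B = (1000 + -32.04) / (1000 + -39.82) = 967.96 / 960.18 = 1.008103
ε_A−B = (1.008103 − 1) × 1000 = 8.103‰
(The approximation ε ≈ δ_A − δ_B would give 7.78‰.)

8.10‰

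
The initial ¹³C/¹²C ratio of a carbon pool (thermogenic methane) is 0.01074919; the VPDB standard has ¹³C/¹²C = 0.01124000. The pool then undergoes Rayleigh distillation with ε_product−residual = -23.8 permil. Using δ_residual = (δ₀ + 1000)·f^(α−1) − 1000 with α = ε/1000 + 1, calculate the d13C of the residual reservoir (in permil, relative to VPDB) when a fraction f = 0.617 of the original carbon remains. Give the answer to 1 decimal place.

-32.6 permil

δ₀ = (0.01074919/0.01124000 − 1)×1000 = (0.956334 − 1)×1000 = -43.666 permil
α − 1 = ε/1000 = -0.0238
f^(α−1) = 0.617^(-0.0238) = 1.011559
δ_res = (-43.666 + 1000) × 1.011559 − 1000 = 967.388 − 1000 = -32.61 permil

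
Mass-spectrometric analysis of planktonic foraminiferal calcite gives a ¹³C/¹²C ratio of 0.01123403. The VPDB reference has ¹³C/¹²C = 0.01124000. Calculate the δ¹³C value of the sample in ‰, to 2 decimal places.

δ¹³C = (R_sample / R_standard − 1) × 1000
R_sample / R_standard = 0.01123403 / 0.01124000 = 0.999469
δ¹³C = (0.999469 − 1) × 1000 = -0.531‰

-0.53‰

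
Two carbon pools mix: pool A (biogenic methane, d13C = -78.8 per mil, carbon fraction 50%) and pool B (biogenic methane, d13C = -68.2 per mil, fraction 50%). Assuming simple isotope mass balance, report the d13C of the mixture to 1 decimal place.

-73.5 per mil

δ_mix = f_A·δ_A + f_B·δ_B
δ_mix = 0.50 × (-78.8) + 0.50 × (-68.2)
δ_mix = -39.40 + -34.10 = -73.50 per mil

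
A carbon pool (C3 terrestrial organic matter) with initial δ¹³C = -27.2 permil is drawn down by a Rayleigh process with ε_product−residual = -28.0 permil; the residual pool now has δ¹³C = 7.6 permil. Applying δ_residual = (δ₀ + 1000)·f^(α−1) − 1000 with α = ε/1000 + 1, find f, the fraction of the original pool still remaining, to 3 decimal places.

0.285

α − 1 = ε/1000 = -0.0280
(δ_res + 1000)/(δ₀ + 1000) = (7.6 + 1000)/(-27.2 + 1000) = 1007.6/972.8 = 1.035773
f = 1.035773^(1/-0.0280) = exp(ln(1.035773)/-0.0280) = exp(0.03515/-0.0280)
f = exp(-1.2553) = 0.2850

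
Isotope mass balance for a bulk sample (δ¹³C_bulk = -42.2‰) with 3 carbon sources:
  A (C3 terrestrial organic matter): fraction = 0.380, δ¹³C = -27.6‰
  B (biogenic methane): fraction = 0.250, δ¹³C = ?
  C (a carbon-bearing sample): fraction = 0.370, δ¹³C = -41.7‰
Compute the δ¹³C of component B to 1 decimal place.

-65.1‰

Isotope mass balance: δ_bulk = Σ fᵢ·δᵢ.
-42.2 = 0.380×(-27.6) + 0.250×δ_B + 0.370×(-41.7)
0.250·δ_B = -42.2 − (-25.917) = -16.283
δ_B = -16.283 / 0.250 = -65.13‰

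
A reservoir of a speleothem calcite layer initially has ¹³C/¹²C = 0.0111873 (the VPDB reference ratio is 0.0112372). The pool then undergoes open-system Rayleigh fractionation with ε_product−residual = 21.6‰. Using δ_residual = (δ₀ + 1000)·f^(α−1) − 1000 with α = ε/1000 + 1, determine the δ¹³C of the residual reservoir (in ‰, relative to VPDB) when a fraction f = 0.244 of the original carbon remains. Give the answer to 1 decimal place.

δ₀ = (0.0111873/0.0112372 − 1)×1000 = (0.995559 − 1)×1000 = -4.441‰
α − 1 = ε/1000 = 0.0216
f^(α−1) = 0.244^(0.0216) = 0.969991
δ_res = (-4.441 + 1000) × 0.969991 − 1000 = 965.683 − 1000 = -34.32‰

-34.3‰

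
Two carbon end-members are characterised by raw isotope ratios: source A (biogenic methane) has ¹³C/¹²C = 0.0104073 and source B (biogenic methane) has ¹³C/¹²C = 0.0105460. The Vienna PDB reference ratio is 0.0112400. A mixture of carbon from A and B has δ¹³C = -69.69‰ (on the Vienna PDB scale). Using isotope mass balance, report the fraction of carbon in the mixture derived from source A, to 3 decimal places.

δ_A = (0.0104073/0.0112400 − 1)×1000 = (0.925916 − 1)×1000 = -74.084‰
δ_B = (0.0105460/0.0112400 − 1)×1000 = (0.938256 − 1)×1000 = -61.744‰
f_A = (δ_mix − δ_B)/(δ_A − δ_B) = (-69.69 − (-61.744))/(-74.084 − (-61.744))
f_A = -7.946 / -12.340 = 0.6439

0.644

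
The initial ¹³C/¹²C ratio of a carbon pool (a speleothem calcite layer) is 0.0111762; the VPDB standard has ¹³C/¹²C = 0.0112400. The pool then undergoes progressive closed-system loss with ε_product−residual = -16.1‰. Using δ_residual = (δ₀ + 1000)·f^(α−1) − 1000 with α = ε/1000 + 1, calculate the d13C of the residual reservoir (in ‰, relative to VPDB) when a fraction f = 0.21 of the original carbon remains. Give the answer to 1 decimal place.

δ₀ = (0.0111762/0.0112400 − 1)×1000 = (0.994324 − 1)×1000 = -5.676‰
α − 1 = ε/1000 = -0.0161
f^(α−1) = 0.21^(-0.0161) = 1.025445
δ_res = (-5.676 + 1000) × 1.025445 − 1000 = 1019.624 − 1000 = 19.62‰

19.6‰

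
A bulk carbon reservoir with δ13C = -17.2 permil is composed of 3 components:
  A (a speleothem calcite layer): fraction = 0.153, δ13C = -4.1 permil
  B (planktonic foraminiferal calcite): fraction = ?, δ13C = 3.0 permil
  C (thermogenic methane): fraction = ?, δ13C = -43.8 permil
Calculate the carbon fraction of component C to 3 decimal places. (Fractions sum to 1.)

0.408

Let f_C and f_B be the unknown fractions; fractions sum to 1 so f_C + f_B = 0.847.
Mass balance: Σ fᵢ·δᵢ = δ_bulk ⇒ f_C·(-43.8) + f_B·(3.0) = -17.2 − (-0.627) = -16.573
Substitute f_B = 0.847 − f_C:
f_C·(-43.8 − 3.0) = -16.573 − 0.847×(3.0) = -19.114
f_C = -19.114 / -46.8 = 0.4084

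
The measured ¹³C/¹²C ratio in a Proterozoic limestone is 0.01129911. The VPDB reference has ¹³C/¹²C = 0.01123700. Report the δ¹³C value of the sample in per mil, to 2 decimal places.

δ¹³C = (R_sample / R_standard − 1) × 1000
R_sample / R_standard = 0.01129911 / 0.01123700 = 1.005527
δ¹³C = (1.005527 − 1) × 1000 = 5.527 per mil

5.53 per mil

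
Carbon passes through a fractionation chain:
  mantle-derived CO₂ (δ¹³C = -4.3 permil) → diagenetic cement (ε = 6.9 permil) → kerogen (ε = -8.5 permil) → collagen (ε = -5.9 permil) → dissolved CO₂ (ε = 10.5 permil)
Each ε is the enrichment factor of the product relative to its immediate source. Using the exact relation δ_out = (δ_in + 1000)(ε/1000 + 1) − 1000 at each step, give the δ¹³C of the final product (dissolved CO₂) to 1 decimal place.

-1.4 permil

step 1: δ = (-4.30 + 1000)·(6.9/1000 + 1) − 1000 = 2.57 permil
step 2: δ = (2.57 + 1000)·(-8.5/1000 + 1) − 1000 = -5.95 permil
step 3: δ = (-5.95 + 1000)·(-5.9/1000 + 1) − 1000 = -11.82 permil
step 4: δ = (-11.82 + 1000)·(10.5/1000 + 1) − 1000 = -1.44 permil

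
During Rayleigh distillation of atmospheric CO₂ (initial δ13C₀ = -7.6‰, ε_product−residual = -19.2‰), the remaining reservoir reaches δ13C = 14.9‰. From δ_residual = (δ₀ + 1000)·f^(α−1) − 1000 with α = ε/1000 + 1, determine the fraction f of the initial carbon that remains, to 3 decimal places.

α − 1 = ε/1000 = -0.0192
(δ_res + 1000)/(δ₀ + 1000) = (14.9 + 1000)/(-7.6 + 1000) = 1014.9/992.4 = 1.022672
f = 1.022672^(1/-0.0192) = exp(ln(1.022672)/-0.0192) = exp(0.02242/-0.0192)
f = exp(-1.1677) = 0.3111

0.311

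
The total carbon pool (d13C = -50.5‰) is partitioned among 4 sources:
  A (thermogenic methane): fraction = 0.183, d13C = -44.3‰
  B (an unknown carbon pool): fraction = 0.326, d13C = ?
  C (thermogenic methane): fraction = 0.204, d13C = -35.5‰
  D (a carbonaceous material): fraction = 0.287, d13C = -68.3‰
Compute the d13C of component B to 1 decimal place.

Isotope mass balance: δ_bulk = Σ fᵢ·δᵢ.
-50.5 = 0.183×(-44.3) + 0.326×δ_B + 0.204×(-35.5) + 0.287×(-68.3)
0.326·δ_B = -50.5 − (-34.951) = -15.549
δ_B = -15.549 / 0.326 = -47.70‰

-47.7‰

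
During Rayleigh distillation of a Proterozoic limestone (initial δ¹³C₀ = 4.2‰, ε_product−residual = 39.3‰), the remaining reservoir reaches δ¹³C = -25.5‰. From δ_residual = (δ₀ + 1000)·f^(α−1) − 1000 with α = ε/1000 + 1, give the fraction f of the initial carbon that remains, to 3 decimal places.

α − 1 = ε/1000 = 0.0393
(δ_res + 1000)/(δ₀ + 1000) = (-25.5 + 1000)/(4.2 + 1000) = 974.5/1004.2 = 0.970424
f = 0.970424^(1/0.0393) = exp(ln(0.970424)/0.0393) = exp(-0.03002/0.0393)
f = exp(-0.7639) = 0.4658

0.466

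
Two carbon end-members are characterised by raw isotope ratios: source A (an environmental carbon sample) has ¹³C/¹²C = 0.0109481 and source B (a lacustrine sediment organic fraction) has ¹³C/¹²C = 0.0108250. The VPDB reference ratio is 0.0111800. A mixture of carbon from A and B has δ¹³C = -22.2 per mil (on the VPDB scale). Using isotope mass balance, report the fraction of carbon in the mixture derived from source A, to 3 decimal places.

0.868

δ_A = (0.0109481/0.0111800 − 1)×1000 = (0.979258 − 1)×1000 = -20.742 per mil
δ_B = (0.0108250/0.0111800 − 1)×1000 = (0.968247 − 1)×1000 = -31.753 per mil
f_A = (δ_mix − δ_B)/(δ_A − δ_B) = (-22.2 − (-31.753))/(-20.742 − (-31.753))
f_A = 9.553 / 11.011 = 0.8676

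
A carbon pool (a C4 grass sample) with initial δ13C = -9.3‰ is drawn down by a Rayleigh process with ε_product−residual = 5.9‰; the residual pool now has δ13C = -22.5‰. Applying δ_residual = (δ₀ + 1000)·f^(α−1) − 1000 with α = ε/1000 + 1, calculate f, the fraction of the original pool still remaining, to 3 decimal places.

α − 1 = ε/1000 = 0.0059
(δ_res + 1000)/(δ₀ + 1000) = (-22.5 + 1000)/(-9.3 + 1000) = 977.5/990.7 = 0.986676
f = 0.986676^(1/0.0059) = exp(ln(0.986676)/0.0059) = exp(-0.01341/0.0059)
f = exp(-2.2735) = 0.1030

0.103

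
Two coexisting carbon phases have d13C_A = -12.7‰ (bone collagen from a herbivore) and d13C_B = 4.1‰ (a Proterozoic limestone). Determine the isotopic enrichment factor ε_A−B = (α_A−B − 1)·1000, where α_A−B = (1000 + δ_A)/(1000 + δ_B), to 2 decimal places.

-16.73‰

α_A−B = (1000 + -12.7) / (1000 + 4.1) = 987.3 / 1004.1 = 0.983269
ε_A−B = (0.983269 − 1) × 1000 = -16.731‰
(The approximation ε ≈ δ_A − δ_B would give -16.8‰.)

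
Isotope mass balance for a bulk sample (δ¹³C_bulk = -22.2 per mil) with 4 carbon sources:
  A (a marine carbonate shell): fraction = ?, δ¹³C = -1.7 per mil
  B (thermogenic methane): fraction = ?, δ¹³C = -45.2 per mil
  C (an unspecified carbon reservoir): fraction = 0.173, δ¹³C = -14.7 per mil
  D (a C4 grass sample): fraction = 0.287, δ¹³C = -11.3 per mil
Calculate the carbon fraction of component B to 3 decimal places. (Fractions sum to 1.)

Let f_B and f_A be the unknown fractions; fractions sum to 1 so f_B + f_A = 0.540.
Mass balance: Σ fᵢ·δᵢ = δ_bulk ⇒ f_B·(-45.2) + f_A·(-1.7) = -22.2 − (-5.786) = -16.414
Substitute f_A = 0.540 − f_B:
f_B·(-45.2 − -1.7) = -16.414 − 0.540×(-1.7) = -15.496
f_B = -15.496 / -43.5 = 0.3562

0.356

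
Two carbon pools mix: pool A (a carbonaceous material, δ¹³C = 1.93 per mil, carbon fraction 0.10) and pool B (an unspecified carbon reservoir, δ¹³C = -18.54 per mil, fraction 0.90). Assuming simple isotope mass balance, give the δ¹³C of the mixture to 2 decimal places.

-16.49 per mil

δ_mix = f_A·δ_A + f_B·δ_B
δ_mix = 0.10 × (1.93) + 0.90 × (-18.54)
δ_mix = 0.193 + -16.686 = -16.493 per mil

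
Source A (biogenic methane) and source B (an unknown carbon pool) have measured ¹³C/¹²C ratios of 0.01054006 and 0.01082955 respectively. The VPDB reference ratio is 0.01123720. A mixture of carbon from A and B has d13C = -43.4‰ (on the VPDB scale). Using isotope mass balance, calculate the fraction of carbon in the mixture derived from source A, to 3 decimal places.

δ_A = (0.01054006/0.01123720 − 1)×1000 = (0.937961 − 1)×1000 = -62.039‰
δ_B = (0.01082955/0.01123720 − 1)×1000 = (0.963723 − 1)×1000 = -36.277‰
f_A = (δ_mix − δ_B)/(δ_A − δ_B) = (-43.4 − (-36.277))/(-62.039 − (-36.277))
f_A = -7.123 / -25.762 = 0.2765

0.277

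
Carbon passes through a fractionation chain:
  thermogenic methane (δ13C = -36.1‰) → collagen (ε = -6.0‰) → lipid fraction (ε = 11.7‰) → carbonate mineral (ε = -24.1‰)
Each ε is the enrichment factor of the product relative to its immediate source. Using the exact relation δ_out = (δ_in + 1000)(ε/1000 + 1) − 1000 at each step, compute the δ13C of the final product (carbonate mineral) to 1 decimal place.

step 1: δ = (-36.10 + 1000)·(-6.0/1000 + 1) − 1000 = -41.88‰
step 2: δ = (-41.88 + 1000)·(11.7/1000 + 1) − 1000 = -30.67‰
step 3: δ = (-30.67 + 1000)·(-24.1/1000 + 1) − 1000 = -54.03‰

-54.0‰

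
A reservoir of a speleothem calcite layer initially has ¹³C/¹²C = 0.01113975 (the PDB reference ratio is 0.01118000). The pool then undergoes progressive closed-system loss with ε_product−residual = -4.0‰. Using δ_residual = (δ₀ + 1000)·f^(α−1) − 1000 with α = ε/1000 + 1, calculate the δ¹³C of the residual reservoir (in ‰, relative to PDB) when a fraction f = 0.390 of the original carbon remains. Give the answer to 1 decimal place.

0.2‰

δ₀ = (0.01113975/0.01118000 − 1)×1000 = (0.996400 − 1)×1000 = -3.600‰
α − 1 = ε/1000 = -0.0040
f^(α−1) = 0.390^(-0.0040) = 1.003774
δ_res = (-3.600 + 1000) × 1.003774 − 1000 = 1000.160 − 1000 = 0.16‰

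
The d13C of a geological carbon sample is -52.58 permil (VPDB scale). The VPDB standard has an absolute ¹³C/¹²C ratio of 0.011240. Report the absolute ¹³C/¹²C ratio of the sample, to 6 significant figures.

R_sample = R_standard × (d13C/1000 + 1)
R_sample = 0.011240 × (-52.58/1000 + 1) = 0.011240 × 0.947420
R_sample = 0.0106490

0.0106490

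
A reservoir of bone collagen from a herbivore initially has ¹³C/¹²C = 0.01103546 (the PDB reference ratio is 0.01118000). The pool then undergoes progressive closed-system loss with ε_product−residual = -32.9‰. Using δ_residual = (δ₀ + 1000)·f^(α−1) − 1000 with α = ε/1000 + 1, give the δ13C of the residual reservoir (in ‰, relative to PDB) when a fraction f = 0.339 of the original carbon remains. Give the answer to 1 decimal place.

δ₀ = (0.01103546/0.01118000 − 1)×1000 = (0.987072 − 1)×1000 = -12.928‰
α − 1 = ε/1000 = -0.0329
f^(α−1) = 0.339^(-0.0329) = 1.036231
δ_res = (-12.928 + 1000) × 1.036231 − 1000 = 1022.834 − 1000 = 22.83‰

22.8‰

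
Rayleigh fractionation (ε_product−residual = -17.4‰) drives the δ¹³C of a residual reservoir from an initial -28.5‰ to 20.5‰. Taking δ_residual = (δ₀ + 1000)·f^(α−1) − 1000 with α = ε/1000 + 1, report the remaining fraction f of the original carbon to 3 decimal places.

0.059

α − 1 = ε/1000 = -0.0174
(δ_res + 1000)/(δ₀ + 1000) = (20.5 + 1000)/(-28.5 + 1000) = 1020.5/971.5 = 1.050437
f = 1.050437^(1/-0.0174) = exp(ln(1.050437)/-0.0174) = exp(0.04921/-0.0174)
f = exp(-2.8280) = 0.0591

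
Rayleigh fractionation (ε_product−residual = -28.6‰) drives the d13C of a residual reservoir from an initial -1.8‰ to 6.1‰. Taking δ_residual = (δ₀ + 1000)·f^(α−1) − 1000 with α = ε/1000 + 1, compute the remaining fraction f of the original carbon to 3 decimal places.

0.759

α − 1 = ε/1000 = -0.0286
(δ_res + 1000)/(δ₀ + 1000) = (6.1 + 1000)/(-1.8 + 1000) = 1006.1/998.2 = 1.007914
f = 1.007914^(1/-0.0286) = exp(ln(1.007914)/-0.0286) = exp(0.00788/-0.0286)
f = exp(-0.2756) = 0.7591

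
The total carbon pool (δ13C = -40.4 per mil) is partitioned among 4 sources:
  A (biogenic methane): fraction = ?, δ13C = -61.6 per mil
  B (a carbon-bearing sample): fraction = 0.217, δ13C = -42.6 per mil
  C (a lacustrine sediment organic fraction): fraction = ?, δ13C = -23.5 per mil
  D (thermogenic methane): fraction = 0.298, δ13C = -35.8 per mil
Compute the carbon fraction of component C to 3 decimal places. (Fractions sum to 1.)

0.246

Let f_C and f_A be the unknown fractions; fractions sum to 1 so f_C + f_A = 0.485.
Mass balance: Σ fᵢ·δᵢ = δ_bulk ⇒ f_C·(-23.5) + f_A·(-61.6) = -40.4 − (-19.913) = -20.487
Substitute f_A = 0.485 − f_C:
f_C·(-23.5 − -61.6) = -20.487 − 0.485×(-61.6) = 9.389
f_C = 9.389 / 38.1 = 0.2464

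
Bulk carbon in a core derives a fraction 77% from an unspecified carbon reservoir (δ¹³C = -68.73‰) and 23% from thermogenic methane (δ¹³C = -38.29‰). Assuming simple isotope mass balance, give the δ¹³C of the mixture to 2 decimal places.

δ_mix = f_A·δ_A + f_B·δ_B
δ_mix = 0.77 × (-68.73) + 0.23 × (-38.29)
δ_mix = -52.922 + -8.807 = -61.729‰

-61.73‰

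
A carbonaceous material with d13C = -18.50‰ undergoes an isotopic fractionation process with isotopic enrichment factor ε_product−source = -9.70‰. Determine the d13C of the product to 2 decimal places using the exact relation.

Exactly, δ_product = (δ_source + 1000)·(ε/1000 + 1) − 1000.
δ_product = (-18.50 + 1000) × (-9.70/1000 + 1) − 1000
δ_product = -28.021‰

-28.02‰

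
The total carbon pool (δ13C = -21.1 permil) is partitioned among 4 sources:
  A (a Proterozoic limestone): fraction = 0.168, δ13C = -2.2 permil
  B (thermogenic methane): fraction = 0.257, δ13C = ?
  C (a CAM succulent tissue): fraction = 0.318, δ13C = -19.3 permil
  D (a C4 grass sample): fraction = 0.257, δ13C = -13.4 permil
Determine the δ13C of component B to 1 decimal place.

Isotope mass balance: δ_bulk = Σ fᵢ·δᵢ.
-21.1 = 0.168×(-2.2) + 0.257×δ_B + 0.318×(-19.3) + 0.257×(-13.4)
0.257·δ_B = -21.1 − (-9.951) = -11.149
δ_B = -11.149 / 0.257 = -43.38 permil

-43.4 permil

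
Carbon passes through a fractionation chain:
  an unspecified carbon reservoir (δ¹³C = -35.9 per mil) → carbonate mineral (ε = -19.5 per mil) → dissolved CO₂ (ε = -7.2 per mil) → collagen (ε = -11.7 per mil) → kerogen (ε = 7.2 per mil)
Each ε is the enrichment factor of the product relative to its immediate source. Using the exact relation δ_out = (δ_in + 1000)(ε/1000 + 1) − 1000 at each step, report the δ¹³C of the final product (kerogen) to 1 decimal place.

step 1: δ = (-35.90 + 1000)·(-19.5/1000 + 1) − 1000 = -54.70 per mil
step 2: δ = (-54.70 + 1000)·(-7.2/1000 + 1) − 1000 = -61.51 per mil
step 3: δ = (-61.51 + 1000)·(-11.7/1000 + 1) − 1000 = -72.49 per mil
step 4: δ = (-72.49 + 1000)·(7.2/1000 + 1) − 1000 = -65.81 per mil

-65.8 per mil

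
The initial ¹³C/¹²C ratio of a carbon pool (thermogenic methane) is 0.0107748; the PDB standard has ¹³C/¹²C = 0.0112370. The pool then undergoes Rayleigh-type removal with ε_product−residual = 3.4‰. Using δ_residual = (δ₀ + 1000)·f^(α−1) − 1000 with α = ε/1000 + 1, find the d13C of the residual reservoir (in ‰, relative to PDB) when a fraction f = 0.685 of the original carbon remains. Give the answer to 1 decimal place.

-42.4‰

δ₀ = (0.0107748/0.0112370 − 1)×1000 = (0.958868 − 1)×1000 = -41.132‰
α − 1 = ε/1000 = 0.0034
f^(α−1) = 0.685^(0.0034) = 0.998714
δ_res = (-41.132 + 1000) × 0.998714 − 1000 = 957.635 − 1000 = -42.36‰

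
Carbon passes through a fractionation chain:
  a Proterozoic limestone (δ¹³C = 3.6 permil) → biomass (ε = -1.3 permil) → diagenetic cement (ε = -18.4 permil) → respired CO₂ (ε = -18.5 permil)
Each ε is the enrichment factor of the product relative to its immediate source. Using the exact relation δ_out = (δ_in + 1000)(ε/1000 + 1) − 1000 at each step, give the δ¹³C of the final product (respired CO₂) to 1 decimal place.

step 1: δ = (3.60 + 1000)·(-1.3/1000 + 1) − 1000 = 2.30 permil
step 2: δ = (2.30 + 1000)·(-18.4/1000 + 1) − 1000 = -16.15 permil
step 3: δ = (-16.15 + 1000)·(-18.5/1000 + 1) − 1000 = -34.35 permil

-34.3 permil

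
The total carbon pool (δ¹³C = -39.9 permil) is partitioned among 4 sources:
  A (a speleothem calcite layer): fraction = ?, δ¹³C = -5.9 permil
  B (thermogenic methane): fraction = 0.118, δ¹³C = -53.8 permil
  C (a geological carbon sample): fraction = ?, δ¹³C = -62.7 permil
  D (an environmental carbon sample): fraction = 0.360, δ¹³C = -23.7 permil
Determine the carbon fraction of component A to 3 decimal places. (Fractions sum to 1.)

Let f_A and f_C be the unknown fractions; fractions sum to 1 so f_A + f_C = 0.522.
Mass balance: Σ fᵢ·δᵢ = δ_bulk ⇒ f_A·(-5.9) + f_C·(-62.7) = -39.9 − (-14.880) = -25.020
Substitute f_C = 0.522 − f_A:
f_A·(-5.9 − -62.7) = -25.020 − 0.522×(-62.7) = 7.710
f_A = 7.710 / 56.8 = 0.1357

0.136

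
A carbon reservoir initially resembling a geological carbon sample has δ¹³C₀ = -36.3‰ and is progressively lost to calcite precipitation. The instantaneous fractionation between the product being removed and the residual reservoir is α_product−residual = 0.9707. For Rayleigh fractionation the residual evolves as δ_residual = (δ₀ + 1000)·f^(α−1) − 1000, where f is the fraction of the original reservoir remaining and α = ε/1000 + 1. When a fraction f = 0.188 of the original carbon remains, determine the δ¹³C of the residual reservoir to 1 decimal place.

Rayleigh residual: δ_res = (δ₀ + 1000)·f^(α−1) − 1000
α − 1 = -0.02930
f^(α−1) = 0.188^(-0.02930) = 1.050188
δ_res = (-36.3 + 1000) × 1.050188 − 1000 = 1012.066 − 1000 = 12.07‰

12.1‰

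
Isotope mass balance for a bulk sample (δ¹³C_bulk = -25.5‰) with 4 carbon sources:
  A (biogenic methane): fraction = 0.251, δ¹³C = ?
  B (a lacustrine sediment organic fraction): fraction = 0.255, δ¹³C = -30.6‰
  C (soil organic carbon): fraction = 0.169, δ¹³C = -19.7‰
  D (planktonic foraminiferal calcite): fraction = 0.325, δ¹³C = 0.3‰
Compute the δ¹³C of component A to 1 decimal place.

-57.6‰

Isotope mass balance: δ_bulk = Σ fᵢ·δᵢ.
-25.5 = 0.251×δ_A + 0.255×(-30.6) + 0.169×(-19.7) + 0.325×(0.3)
0.251·δ_A = -25.5 − (-11.035) = -14.465
δ_A = -14.465 / 0.251 = -57.63‰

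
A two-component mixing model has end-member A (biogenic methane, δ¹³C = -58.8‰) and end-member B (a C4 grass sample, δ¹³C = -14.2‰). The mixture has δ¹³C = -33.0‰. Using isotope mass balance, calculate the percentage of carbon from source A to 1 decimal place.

42.2%

δ_mix = f_A·δ_A + (1 − f_A)·δ_B  ⇒  f_A = (δ_mix − δ_B)/(δ_A − δ_B)
f_A = (-33.0 − (-14.2)) / (-58.8 − (-14.2))
f_A = -18.8 / -44.6 = 0.4215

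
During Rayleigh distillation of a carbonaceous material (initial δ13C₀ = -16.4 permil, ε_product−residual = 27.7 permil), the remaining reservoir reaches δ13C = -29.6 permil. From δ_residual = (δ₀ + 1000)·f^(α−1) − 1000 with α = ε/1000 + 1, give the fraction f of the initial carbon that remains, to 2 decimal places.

0.61

α − 1 = ε/1000 = 0.0277
(δ_res + 1000)/(δ₀ + 1000) = (-29.6 + 1000)/(-16.4 + 1000) = 970.4/983.6 = 0.986580
f = 0.986580^(1/0.0277) = exp(ln(0.986580)/0.0277) = exp(-0.01351/0.0277)
f = exp(-0.4878) = 0.6140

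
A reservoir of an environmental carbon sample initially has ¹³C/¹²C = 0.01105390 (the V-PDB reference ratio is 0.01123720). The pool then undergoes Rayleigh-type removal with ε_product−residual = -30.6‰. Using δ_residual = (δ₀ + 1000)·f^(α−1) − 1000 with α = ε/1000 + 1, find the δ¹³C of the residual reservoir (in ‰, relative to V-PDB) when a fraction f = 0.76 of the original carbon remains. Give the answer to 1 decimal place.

δ₀ = (0.01105390/0.01123720 − 1)×1000 = (0.983688 − 1)×1000 = -16.312‰
α − 1 = ε/1000 = -0.0306
f^(α−1) = 0.76^(-0.0306) = 1.008433
δ_res = (-16.312 + 1000) × 1.008433 − 1000 = 991.984 − 1000 = -8.02‰

-8.0‰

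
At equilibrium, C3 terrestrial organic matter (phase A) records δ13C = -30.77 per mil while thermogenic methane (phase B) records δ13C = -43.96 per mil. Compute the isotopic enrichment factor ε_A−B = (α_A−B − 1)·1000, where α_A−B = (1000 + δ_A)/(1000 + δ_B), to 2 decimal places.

13.80 per mil

α_A−B = (1000 + -30.77) / (1000 + -43.96) = 969.23 / 956.04 = 1.013796
ε_A−B = (1.013796 − 1) × 1000 = 13.796 per mil
(The approximation ε ≈ δ_A − δ_B would give 13.19 per mil.)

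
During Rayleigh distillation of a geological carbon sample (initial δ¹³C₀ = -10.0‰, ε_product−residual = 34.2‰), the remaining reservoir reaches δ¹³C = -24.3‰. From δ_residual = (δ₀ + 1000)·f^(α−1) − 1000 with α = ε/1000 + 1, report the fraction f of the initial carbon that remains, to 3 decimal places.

α − 1 = ε/1000 = 0.0342
(δ_res + 1000)/(δ₀ + 1000) = (-24.3 + 1000)/(-10.0 + 1000) = 975.7/990.0 = 0.985556
f = 0.985556^(1/0.0342) = exp(ln(0.985556)/0.0342) = exp(-0.01455/0.0342)
f = exp(-0.4254) = 0.6535

0.653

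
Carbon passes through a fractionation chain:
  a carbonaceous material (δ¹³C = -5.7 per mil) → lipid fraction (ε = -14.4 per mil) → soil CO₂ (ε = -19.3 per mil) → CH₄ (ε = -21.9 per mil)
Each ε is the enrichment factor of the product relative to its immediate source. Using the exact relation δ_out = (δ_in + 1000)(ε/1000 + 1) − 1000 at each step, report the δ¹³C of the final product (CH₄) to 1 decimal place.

-60.0 per mil

step 1: δ = (-5.70 + 1000)·(-14.4/1000 + 1) − 1000 = -20.02 per mil
step 2: δ = (-20.02 + 1000)·(-19.3/1000 + 1) − 1000 = -38.93 per mil
step 3: δ = (-38.93 + 1000)·(-21.9/1000 + 1) − 1000 = -59.98 per mil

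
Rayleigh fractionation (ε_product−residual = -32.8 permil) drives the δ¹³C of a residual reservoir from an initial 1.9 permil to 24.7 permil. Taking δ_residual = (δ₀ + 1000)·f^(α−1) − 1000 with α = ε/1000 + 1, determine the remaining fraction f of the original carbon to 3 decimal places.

α − 1 = ε/1000 = -0.0328
(δ_res + 1000)/(δ₀ + 1000) = (24.7 + 1000)/(1.9 + 1000) = 1024.7/1001.9 = 1.022757
f = 1.022757^(1/-0.0328) = exp(ln(1.022757)/-0.0328) = exp(0.02250/-0.0328)
f = exp(-0.6860) = 0.5036

0.504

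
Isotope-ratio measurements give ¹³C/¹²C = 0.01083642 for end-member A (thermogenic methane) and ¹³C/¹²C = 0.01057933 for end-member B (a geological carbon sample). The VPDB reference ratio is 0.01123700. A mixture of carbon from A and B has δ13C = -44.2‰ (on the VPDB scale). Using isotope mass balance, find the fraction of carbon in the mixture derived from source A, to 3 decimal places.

0.626

δ_A = (0.01083642/0.01123700 − 1)×1000 = (0.964352 − 1)×1000 = -35.648‰
δ_B = (0.01057933/0.01123700 − 1)×1000 = (0.941473 − 1)×1000 = -58.527‰
f_A = (δ_mix − δ_B)/(δ_A − δ_B) = (-44.2 − (-58.527))/(-35.648 − (-58.527))
f_A = 14.327 / 22.879 = 0.6262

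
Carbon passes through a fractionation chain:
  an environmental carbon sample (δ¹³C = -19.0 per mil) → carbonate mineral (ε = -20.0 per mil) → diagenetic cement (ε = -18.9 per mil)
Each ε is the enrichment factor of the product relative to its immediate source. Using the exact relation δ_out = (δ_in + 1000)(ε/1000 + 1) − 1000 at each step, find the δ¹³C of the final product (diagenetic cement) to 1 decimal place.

step 1: δ = (-19.00 + 1000)·(-20.0/1000 + 1) − 1000 = -38.62 per mil
step 2: δ = (-38.62 + 1000)·(-18.9/1000 + 1) − 1000 = -56.79 per mil

-56.8 per mil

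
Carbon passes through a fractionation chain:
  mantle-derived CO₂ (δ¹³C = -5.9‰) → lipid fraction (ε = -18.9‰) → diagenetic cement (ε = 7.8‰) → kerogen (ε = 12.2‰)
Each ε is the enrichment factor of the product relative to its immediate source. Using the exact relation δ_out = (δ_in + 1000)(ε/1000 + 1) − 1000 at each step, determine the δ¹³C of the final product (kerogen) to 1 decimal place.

step 1: δ = (-5.90 + 1000)·(-18.9/1000 + 1) − 1000 = -24.69‰
step 2: δ = (-24.69 + 1000)·(7.8/1000 + 1) − 1000 = -17.08‰
step 3: δ = (-17.08 + 1000)·(12.2/1000 + 1) − 1000 = -5.09‰

-5.1‰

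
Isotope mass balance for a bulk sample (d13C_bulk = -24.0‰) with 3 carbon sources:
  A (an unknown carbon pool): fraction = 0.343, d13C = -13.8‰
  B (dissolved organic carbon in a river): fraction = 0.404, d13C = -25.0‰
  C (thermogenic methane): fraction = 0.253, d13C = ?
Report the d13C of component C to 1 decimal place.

-36.2‰

Isotope mass balance: δ_bulk = Σ fᵢ·δᵢ.
-24.0 = 0.343×(-13.8) + 0.404×(-25.0) + 0.253×δ_C
0.253·δ_C = -24.0 − (-14.833) = -9.167
δ_C = -9.167 / 0.253 = -36.23‰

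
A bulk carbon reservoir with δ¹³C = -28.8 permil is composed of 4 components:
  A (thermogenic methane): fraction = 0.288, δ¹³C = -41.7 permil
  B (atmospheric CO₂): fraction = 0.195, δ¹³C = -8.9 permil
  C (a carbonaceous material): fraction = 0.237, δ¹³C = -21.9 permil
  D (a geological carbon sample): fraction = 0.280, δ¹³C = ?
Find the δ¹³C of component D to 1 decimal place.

-35.2 permil

Isotope mass balance: δ_bulk = Σ fᵢ·δᵢ.
-28.8 = 0.288×(-41.7) + 0.195×(-8.9) + 0.237×(-21.9) + 0.280×δ_D
0.280·δ_D = -28.8 − (-18.935) = -9.865
δ_D = -9.865 / 0.280 = -35.23 permil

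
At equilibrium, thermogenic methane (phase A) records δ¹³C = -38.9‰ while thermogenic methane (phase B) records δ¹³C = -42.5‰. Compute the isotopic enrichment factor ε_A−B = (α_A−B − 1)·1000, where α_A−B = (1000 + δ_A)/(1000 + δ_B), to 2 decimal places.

3.76‰

α_A−B = (1000 + -38.9) / (1000 + -42.5) = 961.1 / 957.5 = 1.003760
ε_A−B = (1.003760 − 1) × 1000 = 3.760‰
(The approximation ε ≈ δ_A − δ_B would give 3.6‰.)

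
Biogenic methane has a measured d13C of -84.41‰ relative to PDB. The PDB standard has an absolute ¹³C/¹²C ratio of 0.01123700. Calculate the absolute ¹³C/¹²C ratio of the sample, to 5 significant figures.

R_sample = R_standard × (d13C/1000 + 1)
R_sample = 0.01123700 × (-84.41/1000 + 1) = 0.01123700 × 0.915590
R_sample = 0.0102885

0.010288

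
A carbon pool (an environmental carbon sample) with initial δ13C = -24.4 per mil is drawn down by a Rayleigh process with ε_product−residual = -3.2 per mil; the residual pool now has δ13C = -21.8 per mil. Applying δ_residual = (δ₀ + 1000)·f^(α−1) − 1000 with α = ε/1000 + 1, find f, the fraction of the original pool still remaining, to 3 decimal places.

α − 1 = ε/1000 = -0.0032
(δ_res + 1000)/(δ₀ + 1000) = (-21.8 + 1000)/(-24.4 + 1000) = 978.2/975.6 = 1.002665
f = 1.002665^(1/-0.0032) = exp(ln(1.002665)/-0.0032) = exp(0.00266/-0.0032)
f = exp(-0.8317) = 0.4353

0.435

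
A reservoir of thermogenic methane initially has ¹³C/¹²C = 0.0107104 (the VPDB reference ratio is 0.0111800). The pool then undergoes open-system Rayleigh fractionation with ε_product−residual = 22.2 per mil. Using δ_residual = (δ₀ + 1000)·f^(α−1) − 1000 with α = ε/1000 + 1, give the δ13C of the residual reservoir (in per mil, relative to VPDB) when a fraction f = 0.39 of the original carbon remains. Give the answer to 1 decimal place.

-61.8 per mil

δ₀ = (0.0107104/0.0111800 − 1)×1000 = (0.957996 − 1)×1000 = -42.004 per mil
α − 1 = ε/1000 = 0.0222
f^(α−1) = 0.39^(0.0222) = 0.979313
δ_res = (-42.004 + 1000) × 0.979313 − 1000 = 938.179 − 1000 = -61.82 per mil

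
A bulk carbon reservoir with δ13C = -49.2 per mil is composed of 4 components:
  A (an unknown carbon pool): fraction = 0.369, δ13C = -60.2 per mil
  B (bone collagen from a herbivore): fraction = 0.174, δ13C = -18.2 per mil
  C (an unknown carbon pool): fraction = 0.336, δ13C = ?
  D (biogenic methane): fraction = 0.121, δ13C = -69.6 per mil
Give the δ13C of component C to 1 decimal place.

Isotope mass balance: δ_bulk = Σ fᵢ·δᵢ.
-49.2 = 0.369×(-60.2) + 0.174×(-18.2) + 0.336×δ_C + 0.121×(-69.6)
0.336·δ_C = -49.2 − (-33.802) = -15.398
δ_C = -15.398 / 0.336 = -45.83 per mil

-45.8 per mil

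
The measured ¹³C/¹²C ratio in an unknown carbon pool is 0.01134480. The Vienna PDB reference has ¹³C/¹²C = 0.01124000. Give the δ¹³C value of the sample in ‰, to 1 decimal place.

δ¹³C = (R_sample / R_standard − 1) × 1000
R_sample / R_standard = 0.01134480 / 0.01124000 = 1.009324
δ¹³C = (1.009324 − 1) × 1000 = 9.32‰

9.3‰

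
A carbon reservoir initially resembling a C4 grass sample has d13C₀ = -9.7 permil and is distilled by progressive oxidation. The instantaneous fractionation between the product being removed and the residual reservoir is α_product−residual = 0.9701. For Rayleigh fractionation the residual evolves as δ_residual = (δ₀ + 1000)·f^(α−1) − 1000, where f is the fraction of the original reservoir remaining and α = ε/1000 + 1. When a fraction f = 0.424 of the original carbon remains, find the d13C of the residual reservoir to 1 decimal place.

16.0 permil

Rayleigh residual: δ_res = (δ₀ + 1000)·f^(α−1) − 1000
α − 1 = -0.02990
f^(α−1) = 0.424^(-0.02990) = 1.025987
δ_res = (-9.7 + 1000) × 1.025987 − 1000 = 1016.035 − 1000 = 16.03 permil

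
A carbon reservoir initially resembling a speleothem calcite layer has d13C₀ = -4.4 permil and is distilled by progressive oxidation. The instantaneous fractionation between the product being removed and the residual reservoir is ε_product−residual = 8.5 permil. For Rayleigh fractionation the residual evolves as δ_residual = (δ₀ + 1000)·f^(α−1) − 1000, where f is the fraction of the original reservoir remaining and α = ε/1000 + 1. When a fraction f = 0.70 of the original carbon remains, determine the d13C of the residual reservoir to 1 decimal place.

Rayleigh residual: δ_res = (δ₀ + 1000)·f^(α−1) − 1000
α = ε/1000 + 1 = 1.00850, so α − 1 = 0.00850
f^(α−1) = 0.70^(0.00850) = 0.996973
δ_res = (-4.4 + 1000) × 0.996973 − 1000 = 992.586 − 1000 = -7.41 permil

-7.4 permil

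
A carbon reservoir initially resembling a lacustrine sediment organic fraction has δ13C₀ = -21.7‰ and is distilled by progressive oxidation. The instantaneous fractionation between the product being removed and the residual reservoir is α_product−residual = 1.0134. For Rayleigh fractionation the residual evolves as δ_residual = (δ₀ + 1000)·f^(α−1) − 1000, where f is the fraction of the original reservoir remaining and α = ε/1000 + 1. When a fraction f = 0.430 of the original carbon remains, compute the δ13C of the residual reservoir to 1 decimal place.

-32.7‰

Rayleigh residual: δ_res = (δ₀ + 1000)·f^(α−1) − 1000
α − 1 = 0.01340
f^(α−1) = 0.430^(0.01340) = 0.988755
δ_res = (-21.7 + 1000) × 0.988755 − 1000 = 967.299 − 1000 = -32.70‰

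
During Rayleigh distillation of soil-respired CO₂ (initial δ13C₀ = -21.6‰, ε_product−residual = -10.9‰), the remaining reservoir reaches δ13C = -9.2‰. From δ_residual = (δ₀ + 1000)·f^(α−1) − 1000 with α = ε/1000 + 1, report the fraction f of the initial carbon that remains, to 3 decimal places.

0.315

α − 1 = ε/1000 = -0.0109
(δ_res + 1000)/(δ₀ + 1000) = (-9.2 + 1000)/(-21.6 + 1000) = 990.8/978.4 = 1.012674
f = 1.012674^(1/-0.0109) = exp(ln(1.012674)/-0.0109) = exp(0.01259/-0.0109)
f = exp(-1.1554) = 0.3149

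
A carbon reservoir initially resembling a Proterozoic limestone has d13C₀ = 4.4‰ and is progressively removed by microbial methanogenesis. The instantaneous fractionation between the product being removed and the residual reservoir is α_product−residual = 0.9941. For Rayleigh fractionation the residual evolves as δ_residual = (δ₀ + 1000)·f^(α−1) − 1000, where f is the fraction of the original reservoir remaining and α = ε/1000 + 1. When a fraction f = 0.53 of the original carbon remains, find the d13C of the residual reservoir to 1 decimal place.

8.2‰

Rayleigh residual: δ_res = (δ₀ + 1000)·f^(α−1) − 1000
α − 1 = -0.00590
f^(α−1) = 0.53^(-0.00590) = 1.003753
δ_res = (4.4 + 1000) × 1.003753 − 1000 = 1008.169 − 1000 = 8.17‰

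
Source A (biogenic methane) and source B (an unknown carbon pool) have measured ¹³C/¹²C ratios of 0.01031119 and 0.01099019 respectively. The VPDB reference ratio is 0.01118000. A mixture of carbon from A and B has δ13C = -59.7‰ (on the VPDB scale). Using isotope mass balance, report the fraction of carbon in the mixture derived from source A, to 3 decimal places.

0.703

δ_A = (0.01031119/0.01118000 − 1)×1000 = (0.922289 − 1)×1000 = -77.711‰
δ_B = (0.01099019/0.01118000 − 1)×1000 = (0.983022 − 1)×1000 = -16.978‰
f_A = (δ_mix − δ_B)/(δ_A − δ_B) = (-59.7 − (-16.978))/(-77.711 − (-16.978))
f_A = -42.722 / -60.733 = 0.7034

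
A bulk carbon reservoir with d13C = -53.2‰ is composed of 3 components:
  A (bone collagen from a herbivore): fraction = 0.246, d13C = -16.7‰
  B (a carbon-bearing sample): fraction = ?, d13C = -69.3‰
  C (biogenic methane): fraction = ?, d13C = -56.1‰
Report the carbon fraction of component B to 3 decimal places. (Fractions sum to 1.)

Let f_B and f_C be the unknown fractions; fractions sum to 1 so f_B + f_C = 0.754.
Mass balance: Σ fᵢ·δᵢ = δ_bulk ⇒ f_B·(-69.3) + f_C·(-56.1) = -53.2 − (-4.108) = -49.092
Substitute f_C = 0.754 − f_B:
f_B·(-69.3 − -56.1) = -49.092 − 0.754×(-56.1) = -6.792
f_B = -6.792 / -13.2 = 0.5146

0.515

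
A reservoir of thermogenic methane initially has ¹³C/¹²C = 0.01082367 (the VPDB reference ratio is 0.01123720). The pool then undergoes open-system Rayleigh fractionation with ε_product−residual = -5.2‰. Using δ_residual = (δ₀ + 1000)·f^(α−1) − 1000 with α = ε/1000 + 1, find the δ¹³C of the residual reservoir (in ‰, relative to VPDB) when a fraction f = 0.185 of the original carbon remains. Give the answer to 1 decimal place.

-28.3‰

δ₀ = (0.01082367/0.01123720 − 1)×1000 = (0.963200 − 1)×1000 = -36.800‰
α − 1 = ε/1000 = -0.0052
f^(α−1) = 0.185^(-0.0052) = 1.008813
δ_res = (-36.800 + 1000) × 1.008813 − 1000 = 971.689 − 1000 = -28.31‰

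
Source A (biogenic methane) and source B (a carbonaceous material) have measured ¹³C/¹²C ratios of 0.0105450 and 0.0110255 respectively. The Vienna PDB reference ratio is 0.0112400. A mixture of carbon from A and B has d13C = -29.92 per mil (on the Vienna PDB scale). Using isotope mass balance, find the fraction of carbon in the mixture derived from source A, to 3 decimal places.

0.253

δ_A = (0.0105450/0.0112400 − 1)×1000 = (0.938167 − 1)×1000 = -61.833 per mil
δ_B = (0.0110255/0.0112400 − 1)×1000 = (0.980916 − 1)×1000 = -19.084 per mil
f_A = (δ_mix − δ_B)/(δ_A − δ_B) = (-29.92 − (-19.084))/(-61.833 − (-19.084))
f_A = -10.836 / -42.749 = 0.2535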